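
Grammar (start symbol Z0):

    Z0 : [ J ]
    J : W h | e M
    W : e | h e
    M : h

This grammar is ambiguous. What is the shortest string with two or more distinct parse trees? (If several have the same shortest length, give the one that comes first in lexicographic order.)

length 4: [ e h ] has 2 parse trees

Two derivations of [ e h ]:
  Z0 ⇒ [ J ] ⇒ [ W h ] ⇒ [ e h ]
  Z0 ⇒ [ J ] ⇒ [ e M ] ⇒ [ e h ]

[ e h ]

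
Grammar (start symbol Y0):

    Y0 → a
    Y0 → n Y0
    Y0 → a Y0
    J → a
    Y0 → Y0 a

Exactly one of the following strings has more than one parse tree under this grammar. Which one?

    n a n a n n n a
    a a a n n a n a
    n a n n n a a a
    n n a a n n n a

n a n n n a a a

n a n a n n n a: 1 tree
a a a n n a n a: 1 tree
n a n n n a a a: 29 trees
n n a a n n n a: 1 tree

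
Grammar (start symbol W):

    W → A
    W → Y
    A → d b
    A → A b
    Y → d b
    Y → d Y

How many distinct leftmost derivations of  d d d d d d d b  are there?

Parse trees for d d d d d d d b:
  [W [Y d [Y d [Y d [Y d [Y d [Y d [Y d b]]]]]]]]

1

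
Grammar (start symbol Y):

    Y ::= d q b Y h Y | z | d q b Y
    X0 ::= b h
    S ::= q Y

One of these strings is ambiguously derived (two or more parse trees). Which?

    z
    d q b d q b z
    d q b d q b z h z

z: 1 tree
d q b d q b z: 1 tree
d q b d q b z h z: 2 trees

d q b d q b z h z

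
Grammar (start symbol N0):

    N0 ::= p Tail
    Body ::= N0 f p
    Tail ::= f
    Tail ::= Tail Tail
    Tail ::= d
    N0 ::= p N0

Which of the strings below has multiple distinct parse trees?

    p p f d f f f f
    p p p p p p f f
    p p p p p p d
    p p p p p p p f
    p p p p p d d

p p f d f f f f

p p f d f f f f: 42 trees
p p p p p p f f: 1 tree
p p p p p p d: 1 tree
p p p p p p p f: 1 tree
p p p p p d d: 1 tree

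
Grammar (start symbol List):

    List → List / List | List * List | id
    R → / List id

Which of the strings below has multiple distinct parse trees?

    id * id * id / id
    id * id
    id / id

id * id * id / id: 5 trees
id * id: 1 tree
id / id: 1 tree

id * id * id / id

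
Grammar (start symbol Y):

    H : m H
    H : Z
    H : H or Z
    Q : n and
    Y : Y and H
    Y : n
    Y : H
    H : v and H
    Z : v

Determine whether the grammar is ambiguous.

Ambiguous

Witness: v and v

Derivation 1: Y ⇒ Y and H ⇒ H and H ⇒ Z and H ⇒ v and H ⇒ v and Z ⇒ v and v
Derivation 2: Y ⇒ H ⇒ v and H ⇒ v and Z ⇒ v and v

Two distinct leftmost derivations for the same string.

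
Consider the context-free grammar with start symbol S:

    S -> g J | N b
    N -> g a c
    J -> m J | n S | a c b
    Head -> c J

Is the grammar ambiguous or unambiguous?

Ambiguous

Witness: g a c b

Derivation 1: S ⇒ g J ⇒ g a c b
Derivation 2: S ⇒ N b ⇒ g a c b

Two distinct leftmost derivations for the same string.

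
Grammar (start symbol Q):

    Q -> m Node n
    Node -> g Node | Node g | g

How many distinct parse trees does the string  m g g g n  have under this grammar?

Parse trees for m g g g n:
  [Q m [Node g [Node g [Node g]]] n]
  [Q m [Node g [Node [Node g] g]] n]
  [Q m [Node [Node g [Node g]] g] n]
  [Q m [Node [Node [Node g] g] g] n]

4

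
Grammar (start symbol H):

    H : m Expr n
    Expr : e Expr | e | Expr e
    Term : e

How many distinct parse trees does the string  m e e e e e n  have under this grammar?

16

Parse trees for m e e e e e n (showing first 6 of 16):
  [H m [Expr e [Expr e [Expr e [Expr e [Expr e]]]]] n]
  [H m [Expr e [Expr e [Expr e [Expr [Expr e] e]]]] n]
  [H m [Expr e [Expr e [Expr [Expr e [Expr e]] e]]] n]
  [H m [Expr e [Expr e [Expr [Expr [Expr e] e] e]]] n]
  [H m [Expr e [Expr [Expr e [Expr e [Expr e]]] e]] n]
  [H m [Expr e [Expr [Expr e [Expr [Expr e] e]] e]] n]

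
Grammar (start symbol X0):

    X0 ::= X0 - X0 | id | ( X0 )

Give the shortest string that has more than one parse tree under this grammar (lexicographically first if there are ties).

length 1: no string has ≥2 trees
length 3: no string has ≥2 trees
length 5: id - id - id has 2 parse trees

Two derivations of id - id - id:
  X0 ⇒ X0 - X0 ⇒ X0 - X0 - X0 ⇒ id - X0 - X0 ⇒ id - id - X0 ⇒ id - id - id
  X0 ⇒ X0 - X0 ⇒ id - X0 ⇒ id - X0 - X0 ⇒ id - id - X0 ⇒ id - id - id

id - id - id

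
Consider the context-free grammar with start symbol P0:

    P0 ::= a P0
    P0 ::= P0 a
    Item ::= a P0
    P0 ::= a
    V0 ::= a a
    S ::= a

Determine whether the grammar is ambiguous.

Ambiguous

Witness: a a

Derivation 1: P0 ⇒ a P0 ⇒ a a
Derivation 2: P0 ⇒ P0 a ⇒ a a

Two distinct leftmost derivations for the same string.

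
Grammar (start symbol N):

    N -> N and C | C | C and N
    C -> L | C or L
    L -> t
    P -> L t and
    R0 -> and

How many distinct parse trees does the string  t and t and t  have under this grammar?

4

Parse trees for t and t and t:
  [N [N [N [C [L t]]] and [C [L t]]] and [C [L t]]]
  [N [N [C [L t]] and [N [C [L t]]]] and [C [L t]]]
  [N [C [L t]] and [N [N [C [L t]]] and [C [L t]]]]
  [N [C [L t]] and [N [C [L t]] and [N [C [L t]]]]]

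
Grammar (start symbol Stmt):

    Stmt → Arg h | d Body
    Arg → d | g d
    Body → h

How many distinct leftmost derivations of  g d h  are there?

1

Parse trees for g d h:
  [Stmt [Arg g d] h]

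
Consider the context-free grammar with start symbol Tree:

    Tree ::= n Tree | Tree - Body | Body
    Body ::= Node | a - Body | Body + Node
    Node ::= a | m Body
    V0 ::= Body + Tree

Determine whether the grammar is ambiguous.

Witness: a - a

Derivation 1: Tree ⇒ Tree - Body ⇒ Body - Body ⇒ Node - Body ⇒ a - Body ⇒ a - Node ⇒ a - a
Derivation 2: Tree ⇒ Body ⇒ a - Body ⇒ a - Node ⇒ a - a

Two distinct leftmost derivations for the same string.

Ambiguous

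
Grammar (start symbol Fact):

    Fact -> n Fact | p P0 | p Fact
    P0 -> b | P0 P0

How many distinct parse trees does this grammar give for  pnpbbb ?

Parse trees for pnpbbb:
  [Fact p [Fact n [Fact p [P0 [P0 b] [P0 [P0 b] [P0 b]]]]]]
  [Fact p [Fact n [Fact p [P0 [P0 [P0 b] [P0 b]] [P0 b]]]]]

2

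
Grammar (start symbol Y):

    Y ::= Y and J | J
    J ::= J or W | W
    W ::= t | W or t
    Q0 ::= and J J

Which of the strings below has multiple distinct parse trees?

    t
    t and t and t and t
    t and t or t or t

t and t or t or t

t: 1 tree
t and t and t and t: 1 tree
t and t or t or t: 4 trees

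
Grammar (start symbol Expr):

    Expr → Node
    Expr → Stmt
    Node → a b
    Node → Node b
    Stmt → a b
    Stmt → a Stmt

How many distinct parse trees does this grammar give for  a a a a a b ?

1

Parse trees for a a a a a b:
  [Expr [Stmt a [Stmt a [Stmt a [Stmt a [Stmt a b]]]]]]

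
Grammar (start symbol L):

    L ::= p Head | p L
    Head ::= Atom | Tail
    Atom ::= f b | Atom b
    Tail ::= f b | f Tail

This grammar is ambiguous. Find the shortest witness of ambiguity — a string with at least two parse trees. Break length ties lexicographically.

length 3: p f b has 2 parse trees

Two derivations of p f b:
  L ⇒ p Head ⇒ p Atom ⇒ p f b
  L ⇒ p Head ⇒ p Tail ⇒ p f b

p f b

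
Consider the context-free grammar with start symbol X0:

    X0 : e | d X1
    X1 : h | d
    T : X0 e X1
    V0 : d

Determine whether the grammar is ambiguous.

(T, V0 are unreachable from X0, so their rules don't affect L(X0).) Each reachable nonterminal has at most one production per leading terminal, and all productions are right-linear; the derivation is determined token-by-token.

Unambiguous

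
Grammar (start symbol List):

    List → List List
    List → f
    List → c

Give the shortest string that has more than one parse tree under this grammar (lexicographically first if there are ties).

c c c

length 1: no string has ≥2 trees
length 2: no string has ≥2 trees
length 3: c c c has 2 parse trees

Two derivations of c c c:
  List ⇒ List List ⇒ List List List ⇒ c List List ⇒ c c List ⇒ c c c
  List ⇒ List List ⇒ c List ⇒ c List List ⇒ c c List ⇒ c c c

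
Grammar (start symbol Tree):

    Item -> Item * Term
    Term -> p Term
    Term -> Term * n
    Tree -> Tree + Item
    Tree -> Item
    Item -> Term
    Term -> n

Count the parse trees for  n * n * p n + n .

2

Parse trees for n * n * p n + n:
  [Tree [Tree [Item [Item [Item [Term n]] * [Term n]] * [Term p [Term n]]]] + [Item [Term n]]]
  [Tree [Tree [Item [Item [Term [Term n] * n]] * [Term p [Term n]]]] + [Item [Term n]]]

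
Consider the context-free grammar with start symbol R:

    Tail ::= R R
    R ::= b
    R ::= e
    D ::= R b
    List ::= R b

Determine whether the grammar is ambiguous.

(D, Tail, List are unreachable from R, so their rules don't affect L(R).) Each reachable nonterminal has at most one production per leading terminal, and all productions are right-linear; the derivation is determined token-by-token.

Unambiguous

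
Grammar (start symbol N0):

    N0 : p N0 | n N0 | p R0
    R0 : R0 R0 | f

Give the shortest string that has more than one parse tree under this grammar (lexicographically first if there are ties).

length 2: no string has ≥2 trees
length 3: no string has ≥2 trees
length 4: p f f f has 2 parse trees

Two derivations of p f f f:
  N0 ⇒ p R0 ⇒ p R0 R0 ⇒ p R0 R0 R0 ⇒ p f R0 R0 ⇒ p f f R0 ⇒ p f f f
  N0 ⇒ p R0 ⇒ p R0 R0 ⇒ p f R0 ⇒ p f R0 R0 ⇒ p f f R0 ⇒ p f f f

p f f f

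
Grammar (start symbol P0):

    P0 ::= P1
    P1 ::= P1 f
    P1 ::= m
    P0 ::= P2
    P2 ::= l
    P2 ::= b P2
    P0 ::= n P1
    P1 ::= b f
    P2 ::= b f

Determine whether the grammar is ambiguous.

Witness: b f

Derivation 1: P0 ⇒ P1 ⇒ b f
Derivation 2: P0 ⇒ P2 ⇒ b f

Two distinct leftmost derivations for the same string.

Ambiguous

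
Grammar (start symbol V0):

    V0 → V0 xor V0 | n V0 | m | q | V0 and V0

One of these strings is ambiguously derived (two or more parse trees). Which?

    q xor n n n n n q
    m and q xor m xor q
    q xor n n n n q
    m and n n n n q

q xor n n n n n q: 1 tree
m and q xor m xor q: 5 trees
q xor n n n n q: 1 tree
m and n n n n q: 1 tree

m and q xor m xor q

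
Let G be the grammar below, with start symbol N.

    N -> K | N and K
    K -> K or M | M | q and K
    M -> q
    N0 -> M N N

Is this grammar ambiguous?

Witness: q and q

Derivation 1: N ⇒ K ⇒ q and K ⇒ q and M ⇒ q and q
Derivation 2: N ⇒ N and K ⇒ K and K ⇒ M and K ⇒ q and K ⇒ q and M ⇒ q and q

Two distinct leftmost derivations for the same string.

Ambiguous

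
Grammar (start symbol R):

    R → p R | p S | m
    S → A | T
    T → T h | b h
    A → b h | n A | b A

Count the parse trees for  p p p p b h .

Parse trees for p p p p b h:
  [R p [R p [R p [R p [S [A b h]]]]]]
  [R p [R p [R p [R p [S [T b h]]]]]]

2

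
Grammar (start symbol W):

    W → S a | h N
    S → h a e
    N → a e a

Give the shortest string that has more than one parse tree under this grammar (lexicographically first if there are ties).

length 4: h a e a has 2 parse trees

Two derivations of h a e a:
  W ⇒ S a ⇒ h a e a
  W ⇒ h N ⇒ h a e a

h a e a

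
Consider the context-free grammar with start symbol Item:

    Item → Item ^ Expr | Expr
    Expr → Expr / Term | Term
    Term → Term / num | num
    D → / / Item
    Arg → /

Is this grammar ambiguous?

Witness: num / num

Derivation 1: Item ⇒ Expr ⇒ Expr / Term ⇒ Term / Term ⇒ num / Term ⇒ num / num
Derivation 2: Item ⇒ Expr ⇒ Term ⇒ Term / num ⇒ num / num

Two distinct leftmost derivations for the same string.

Ambiguous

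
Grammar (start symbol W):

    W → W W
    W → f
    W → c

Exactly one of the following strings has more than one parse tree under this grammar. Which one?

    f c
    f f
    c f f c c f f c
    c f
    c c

f c: 1 tree
f f: 1 tree
c f f c c f f c: 429 trees
c f: 1 tree
c c: 1 tree

c f f c c f f c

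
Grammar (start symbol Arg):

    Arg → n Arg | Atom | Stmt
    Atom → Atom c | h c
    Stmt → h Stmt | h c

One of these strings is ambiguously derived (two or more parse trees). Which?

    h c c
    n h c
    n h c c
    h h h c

n h c

h c c: 1 tree
n h c: 2 trees
n h c c: 1 tree
h h h c: 1 tree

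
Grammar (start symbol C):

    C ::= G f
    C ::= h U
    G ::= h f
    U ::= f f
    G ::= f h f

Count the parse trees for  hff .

Parse trees for hff:
  [C [G h f] f]
  [C h [U f f]]

2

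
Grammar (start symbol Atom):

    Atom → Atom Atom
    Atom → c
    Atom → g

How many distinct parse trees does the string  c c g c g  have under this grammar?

14

Parse trees for c c g c g (showing first 6 of 14):
  [Atom [Atom c] [Atom [Atom c] [Atom [Atom g] [Atom [Atom c] [Atom g]]]]]
  [Atom [Atom c] [Atom [Atom c] [Atom [Atom [Atom g] [Atom c]] [Atom g]]]]
  [Atom [Atom c] [Atom [Atom [Atom c] [Atom g]] [Atom [Atom c] [Atom g]]]]
  [Atom [Atom c] [Atom [Atom [Atom c] [Atom [Atom g] [Atom c]]] [Atom g]]]
  [Atom [Atom c] [Atom [Atom [Atom [Atom c] [Atom g]] [Atom c]] [Atom g]]]
  [Atom [Atom [Atom c] [Atom c]] [Atom [Atom g] [Atom [Atom c] [Atom g]]]]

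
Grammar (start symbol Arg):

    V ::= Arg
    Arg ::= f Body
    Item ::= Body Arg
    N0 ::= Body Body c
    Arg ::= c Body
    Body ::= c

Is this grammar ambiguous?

(V, N0, Item are unreachable from Arg, so their rules don't affect L(Arg).) The reachable rules are right-linear with at most one rule per (nonterminal, next-terminal) pair. Each input token forces the next rule, so parsing is deterministic.

Unambiguous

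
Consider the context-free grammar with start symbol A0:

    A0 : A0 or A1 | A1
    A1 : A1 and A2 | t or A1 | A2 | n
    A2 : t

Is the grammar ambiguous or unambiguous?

Witness: t or n

Derivation 1: A0 ⇒ A0 or A1 ⇒ A1 or A1 ⇒ A2 or A1 ⇒ t or A1 ⇒ t or n
Derivation 2: A0 ⇒ A1 ⇒ t or A1 ⇒ t or n

Two distinct leftmost derivations for the same string.

Ambiguous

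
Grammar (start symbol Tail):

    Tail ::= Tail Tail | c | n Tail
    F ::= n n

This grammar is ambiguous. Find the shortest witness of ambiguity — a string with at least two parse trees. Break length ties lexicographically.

length 1: no string has ≥2 trees
length 2: no string has ≥2 trees
length 3: c c c has 2 parse trees

Two derivations of c c c:
  Tail ⇒ Tail Tail ⇒ Tail Tail Tail ⇒ c Tail Tail ⇒ c c Tail ⇒ c c c
  Tail ⇒ Tail Tail ⇒ c Tail ⇒ c Tail Tail ⇒ c c Tail ⇒ c c c

c c c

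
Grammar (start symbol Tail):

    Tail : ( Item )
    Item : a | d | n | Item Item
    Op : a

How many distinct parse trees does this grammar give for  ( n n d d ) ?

Parse trees for ( n n d d ):
  [Tail ( [Item [Item n] [Item [Item n] [Item [Item d] [Item d]]]] )]
  [Tail ( [Item [Item n] [Item [Item [Item n] [Item d]] [Item d]]] )]
  [Tail ( [Item [Item [Item n] [Item n]] [Item [Item d] [Item d]]] )]
  [Tail ( [Item [Item [Item n] [Item [Item n] [Item d]]] [Item d]] )]
  [Tail ( [Item [Item [Item [Item n] [Item n]] [Item d]] [Item d]] )]

5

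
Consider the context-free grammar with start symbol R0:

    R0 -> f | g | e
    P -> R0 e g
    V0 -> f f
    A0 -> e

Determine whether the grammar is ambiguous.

Unambiguous

(P, V0, A0 are unreachable from R0, so their rules don't affect L(R0).) The reachable rules are right-linear with at most one rule per (nonterminal, next-terminal) pair. Each input token forces the next rule, so parsing is deterministic.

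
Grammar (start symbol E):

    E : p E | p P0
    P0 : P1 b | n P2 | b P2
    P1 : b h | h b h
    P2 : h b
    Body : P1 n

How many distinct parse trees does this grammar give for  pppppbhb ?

2

Parse trees for pppppbhb:
  [E p [E p [E p [E p [E p [P0 [P1 b h] b]]]]]]
  [E p [E p [E p [E p [E p [P0 b [P2 h b]]]]]]]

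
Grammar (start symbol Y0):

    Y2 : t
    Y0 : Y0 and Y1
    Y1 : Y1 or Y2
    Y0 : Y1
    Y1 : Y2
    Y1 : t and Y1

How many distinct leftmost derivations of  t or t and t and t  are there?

Parse trees for t or t and t and t:
  [Y0 [Y0 [Y1 [Y1 [Y2 t]] or [Y2 t]]] and [Y1 t and [Y1 [Y2 t]]]]
  [Y0 [Y0 [Y0 [Y1 [Y1 [Y2 t]] or [Y2 t]]] and [Y1 [Y2 t]]] and [Y1 [Y2 t]]]

2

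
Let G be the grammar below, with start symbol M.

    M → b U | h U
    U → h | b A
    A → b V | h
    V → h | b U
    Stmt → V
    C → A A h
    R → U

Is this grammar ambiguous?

Only M, U, A, V are reachable from M; ignoring the rest: The reachable rules are right-linear with at most one rule per (nonterminal, next-terminal) pair. Each input token forces the next rule, so parsing is deterministic.

Unambiguous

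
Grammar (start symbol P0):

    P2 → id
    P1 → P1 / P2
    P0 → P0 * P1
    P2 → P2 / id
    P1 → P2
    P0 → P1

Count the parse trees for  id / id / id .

4

Parse trees for id / id / id:
  [P0 [P1 [P1 [P2 id]] / [P2 [P2 id] / id]]]
  [P0 [P1 [P1 [P1 [P2 id]] / [P2 id]] / [P2 id]]]
  [P0 [P1 [P1 [P2 [P2 id] / id]] / [P2 id]]]
  [P0 [P1 [P2 [P2 [P2 id] / id] / id]]]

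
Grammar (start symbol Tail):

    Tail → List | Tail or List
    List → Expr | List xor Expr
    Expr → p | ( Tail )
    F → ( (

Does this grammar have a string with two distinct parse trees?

Unambiguous

Only Tail, List, Expr are reachable from Tail; ignoring the rest: Tail → Tail or List | List  ;  List → List xor Expr | Expr  — a left-associative chain with Expr at the bottom. Each string factors uniquely by precedence.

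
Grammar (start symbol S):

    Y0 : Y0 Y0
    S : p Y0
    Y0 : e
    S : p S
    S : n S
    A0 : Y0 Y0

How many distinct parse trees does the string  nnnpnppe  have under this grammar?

Parse trees for nnnpnppe:
  [S n [S n [S n [S p [S n [S p [S p [Y0 e]]]]]]]]

1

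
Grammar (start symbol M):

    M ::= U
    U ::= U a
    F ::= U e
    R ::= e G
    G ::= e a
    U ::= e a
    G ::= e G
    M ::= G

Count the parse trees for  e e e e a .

Parse trees for e e e e a:
  [M [G e [G e [G e [G e a]]]]]

1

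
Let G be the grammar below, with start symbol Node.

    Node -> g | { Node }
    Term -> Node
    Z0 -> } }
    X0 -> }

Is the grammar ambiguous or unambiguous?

Only Node is reachable from Node; ignoring the rest: L(Node) is { openⁿ atom closeⁿ : n ≥ 0 }. The bracket depth fixes n, and the derivation is forced at every step.

Unambiguous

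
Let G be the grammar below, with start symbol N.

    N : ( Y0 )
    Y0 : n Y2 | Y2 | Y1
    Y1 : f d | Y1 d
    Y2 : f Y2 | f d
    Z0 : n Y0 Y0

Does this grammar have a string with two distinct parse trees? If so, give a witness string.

Witness: ( f d )

Derivation 1: N ⇒ ( Y0 ) ⇒ ( Y2 ) ⇒ ( f d )
Derivation 2: N ⇒ ( Y0 ) ⇒ ( Y1 ) ⇒ ( f d )

Two distinct leftmost derivations for the same string.

Ambiguous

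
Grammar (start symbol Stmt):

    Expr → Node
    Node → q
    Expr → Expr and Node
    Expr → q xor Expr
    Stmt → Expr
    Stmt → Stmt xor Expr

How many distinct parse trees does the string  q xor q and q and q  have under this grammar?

Parse trees for q xor q and q and q:
  [Stmt [Expr [Expr [Expr q xor [Expr [Node q]]] and [Node q]] and [Node q]]]
  [Stmt [Expr [Expr q xor [Expr [Expr [Node q]] and [Node q]]] and [Node q]]]
  [Stmt [Expr q xor [Expr [Expr [Expr [Node q]] and [Node q]] and [Node q]]]]
  [Stmt [Stmt [Expr [Node q]]] xor [Expr [Expr [Expr [Node q]] and [Node q]] and [Node q]]]

4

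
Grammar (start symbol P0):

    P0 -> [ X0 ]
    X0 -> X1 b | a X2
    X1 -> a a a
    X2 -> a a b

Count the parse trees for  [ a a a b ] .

2

Parse trees for [ a a a b ]:
  [P0 [ [X0 [X1 a a a] b] ]]
  [P0 [ [X0 a [X2 a a b]] ]]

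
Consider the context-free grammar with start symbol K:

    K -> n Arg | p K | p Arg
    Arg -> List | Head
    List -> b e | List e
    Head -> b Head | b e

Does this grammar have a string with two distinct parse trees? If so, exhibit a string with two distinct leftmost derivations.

Ambiguous

Witness: n b e

Derivation 1: K ⇒ n Arg ⇒ n List ⇒ n b e
Derivation 2: K ⇒ n Arg ⇒ n Head ⇒ n b e

Two distinct leftmost derivations for the same string.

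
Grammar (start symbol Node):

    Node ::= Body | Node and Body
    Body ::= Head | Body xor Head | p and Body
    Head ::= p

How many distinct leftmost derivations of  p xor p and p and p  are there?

Parse trees for p xor p and p and p:
  [Node [Node [Body [Body [Head p]] xor [Head p]]] and [Body p and [Body [Head p]]]]
  [Node [Node [Node [Body [Body [Head p]] xor [Head p]]] and [Body [Head p]]] and [Body [Head p]]]

2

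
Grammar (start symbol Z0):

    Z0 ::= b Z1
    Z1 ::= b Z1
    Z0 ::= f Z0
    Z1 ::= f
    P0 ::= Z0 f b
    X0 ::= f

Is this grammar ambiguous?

Unambiguous

(P0, X0 are unreachable from Z0, so their rules don't affect L(Z0).) The reachable rules are right-linear with at most one rule per (nonterminal, next-terminal) pair. Each input token forces the next rule, so parsing is deterministic.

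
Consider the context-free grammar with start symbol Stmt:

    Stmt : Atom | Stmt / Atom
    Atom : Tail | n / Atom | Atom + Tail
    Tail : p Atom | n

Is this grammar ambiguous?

Ambiguous

Witness: n / n

Derivation 1: Stmt ⇒ Atom ⇒ n / Atom ⇒ n / Tail ⇒ n / n
Derivation 2: Stmt ⇒ Stmt / Atom ⇒ Atom / Atom ⇒ Tail / Atom ⇒ n / Atom ⇒ n / Tail ⇒ n / n

Two distinct leftmost derivations for the same string.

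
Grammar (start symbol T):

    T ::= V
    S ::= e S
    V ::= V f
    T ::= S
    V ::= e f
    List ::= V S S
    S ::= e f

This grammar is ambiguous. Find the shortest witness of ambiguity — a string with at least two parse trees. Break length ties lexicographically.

e f

length 2: e f has 2 parse trees

Two derivations of e f:
  T ⇒ V ⇒ e f
  T ⇒ S ⇒ e f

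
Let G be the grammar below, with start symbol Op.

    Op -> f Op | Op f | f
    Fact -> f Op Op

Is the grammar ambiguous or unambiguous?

Ambiguous

Witness: f f

Derivation 1: Op ⇒ f Op ⇒ f f
Derivation 2: Op ⇒ Op f ⇒ f f

Two distinct leftmost derivations for the same string.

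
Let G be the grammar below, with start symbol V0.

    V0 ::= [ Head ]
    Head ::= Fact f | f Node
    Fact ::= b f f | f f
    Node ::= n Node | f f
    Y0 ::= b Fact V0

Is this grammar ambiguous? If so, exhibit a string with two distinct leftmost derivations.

Witness: [ f f f ]

Derivation 1: V0 ⇒ [ Head ] ⇒ [ Fact f ] ⇒ [ f f f ]
Derivation 2: V0 ⇒ [ Head ] ⇒ [ f Node ] ⇒ [ f f f ]

Two distinct leftmost derivations for the same string.

Ambiguous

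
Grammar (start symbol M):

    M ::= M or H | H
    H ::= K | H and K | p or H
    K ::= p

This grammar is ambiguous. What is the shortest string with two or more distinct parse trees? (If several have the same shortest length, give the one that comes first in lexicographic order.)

p or p

length 1: no string has ≥2 trees
length 3: p or p has 2 parse trees

Two derivations of p or p:
  M ⇒ M or H ⇒ H or H ⇒ K or H ⇒ p or H ⇒ p or K ⇒ p or p
  M ⇒ H ⇒ p or H ⇒ p or K ⇒ p or p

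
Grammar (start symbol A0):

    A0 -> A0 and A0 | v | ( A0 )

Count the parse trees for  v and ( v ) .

Parse trees for v and ( v ):
  [A0 [A0 v] and [A0 ( [A0 v] )]]

1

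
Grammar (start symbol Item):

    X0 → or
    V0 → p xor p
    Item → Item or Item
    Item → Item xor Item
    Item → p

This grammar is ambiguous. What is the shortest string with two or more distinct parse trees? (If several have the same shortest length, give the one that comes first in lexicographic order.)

length 1: no string has ≥2 trees
length 3: no string has ≥2 trees
length 5: p or p or p has 2 parse trees

Two derivations of p or p or p:
  Item ⇒ Item or Item ⇒ Item or Item or Item ⇒ p or Item or Item ⇒ p or p or Item ⇒ p or p or p
  Item ⇒ Item or Item ⇒ p or Item ⇒ p or Item or Item ⇒ p or p or Item ⇒ p or p or p

p or p or p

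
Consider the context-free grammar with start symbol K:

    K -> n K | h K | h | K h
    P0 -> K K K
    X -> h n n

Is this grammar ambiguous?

Witness: h h

Derivation 1: K ⇒ h K ⇒ h h
Derivation 2: K ⇒ K h ⇒ h h

Two distinct leftmost derivations for the same string.

Ambiguous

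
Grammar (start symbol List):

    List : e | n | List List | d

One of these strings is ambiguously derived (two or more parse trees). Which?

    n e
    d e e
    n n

d e e

n e: 1 tree
d e e: 2 trees
n n: 1 tree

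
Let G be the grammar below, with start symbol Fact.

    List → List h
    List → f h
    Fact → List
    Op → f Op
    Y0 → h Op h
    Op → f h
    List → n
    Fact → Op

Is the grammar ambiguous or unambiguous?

Witness: f h

Derivation 1: Fact ⇒ List ⇒ f h
Derivation 2: Fact ⇒ Op ⇒ f h

Two distinct leftmost derivations for the same string.

Ambiguous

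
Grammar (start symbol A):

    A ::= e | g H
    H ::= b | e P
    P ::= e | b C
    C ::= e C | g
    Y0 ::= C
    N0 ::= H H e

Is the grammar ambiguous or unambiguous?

Unambiguous

(Y0, N0 are unreachable from A, so their rules don't affect L(A).) The reachable rules are right-linear with at most one rule per (nonterminal, next-terminal) pair. Each input token forces the next rule, so parsing is deterministic.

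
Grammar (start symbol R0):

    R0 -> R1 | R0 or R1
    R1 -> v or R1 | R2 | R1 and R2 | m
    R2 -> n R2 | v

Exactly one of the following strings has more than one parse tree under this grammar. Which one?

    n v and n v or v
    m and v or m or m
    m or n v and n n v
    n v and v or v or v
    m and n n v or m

n v and n v or v: 1 tree
m and v or m or m: 1 tree
m or n v and n n v: 1 tree
n v and v or v or v: 2 trees
m and n n v or m: 1 tree

n v and v or v or v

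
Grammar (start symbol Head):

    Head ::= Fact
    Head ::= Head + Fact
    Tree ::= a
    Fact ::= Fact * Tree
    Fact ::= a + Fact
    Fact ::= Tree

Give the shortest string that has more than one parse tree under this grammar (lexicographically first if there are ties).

length 1: no string has ≥2 trees
length 3: a + a has 2 parse trees

Two derivations of a + a:
  Head ⇒ Fact ⇒ a + Fact ⇒ a + Tree ⇒ a + a
  Head ⇒ Head + Fact ⇒ Fact + Fact ⇒ Tree + Fact ⇒ a + Fact ⇒ a + Tree ⇒ a + a

a + a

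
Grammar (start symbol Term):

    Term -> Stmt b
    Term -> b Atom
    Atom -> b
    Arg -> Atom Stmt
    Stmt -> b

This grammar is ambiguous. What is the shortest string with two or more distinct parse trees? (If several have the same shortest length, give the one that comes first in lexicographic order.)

b b

length 2: b b has 2 parse trees

Two derivations of b b:
  Term ⇒ Stmt b ⇒ b b
  Term ⇒ b Atom ⇒ b b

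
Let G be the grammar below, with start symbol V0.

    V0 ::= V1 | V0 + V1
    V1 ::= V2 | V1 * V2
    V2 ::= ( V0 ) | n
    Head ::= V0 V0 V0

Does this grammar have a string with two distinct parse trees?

Unambiguous

Only V0, V1, V2 are reachable from V0; ignoring the rest: The grammar is stratified — V0 handles '+' (left-recursive), V1 handles '*', V2 atoms. Each operator has a fixed associativity and precedence level, so every string has one parse.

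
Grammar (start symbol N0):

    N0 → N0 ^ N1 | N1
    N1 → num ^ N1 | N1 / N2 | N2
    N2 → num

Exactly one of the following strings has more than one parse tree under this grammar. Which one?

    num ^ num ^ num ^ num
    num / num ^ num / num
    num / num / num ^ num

num ^ num ^ num ^ num: 8 trees
num / num ^ num / num: 1 tree
num / num / num ^ num: 1 tree

num ^ num ^ num ^ num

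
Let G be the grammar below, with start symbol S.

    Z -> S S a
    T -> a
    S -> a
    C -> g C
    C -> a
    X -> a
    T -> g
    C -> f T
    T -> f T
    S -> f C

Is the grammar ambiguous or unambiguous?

(X, Z are unreachable from S, so their rules don't affect L(S).) The reachable rules are right-linear with at most one rule per (nonterminal, next-terminal) pair. Each input token forces the next rule, so parsing is deterministic.

Unambiguous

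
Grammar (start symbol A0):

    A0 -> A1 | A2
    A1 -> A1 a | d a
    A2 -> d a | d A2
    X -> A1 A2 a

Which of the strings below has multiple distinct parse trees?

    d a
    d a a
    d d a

d a: 2 trees
d a a: 1 tree
d d a: 1 tree

d a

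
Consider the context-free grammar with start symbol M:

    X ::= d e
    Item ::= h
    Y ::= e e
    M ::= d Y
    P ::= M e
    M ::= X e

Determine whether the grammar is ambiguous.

Witness: d e e

Derivation 1: M ⇒ d Y ⇒ d e e
Derivation 2: M ⇒ X e ⇒ d e e

Two distinct leftmost derivations for the same string.

Ambiguous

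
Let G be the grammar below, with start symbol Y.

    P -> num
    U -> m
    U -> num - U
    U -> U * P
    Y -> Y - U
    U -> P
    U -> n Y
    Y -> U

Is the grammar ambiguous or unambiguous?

Ambiguous

Witness: num - m

Derivation 1: Y ⇒ Y - U ⇒ U - U ⇒ P - U ⇒ num - U ⇒ num - m
Derivation 2: Y ⇒ U ⇒ num - U ⇒ num - m

Two distinct leftmost derivations for the same string.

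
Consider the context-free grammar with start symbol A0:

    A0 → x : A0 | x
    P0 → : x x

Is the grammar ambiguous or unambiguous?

(P0 is unreachable from A0, so its rules don't affect L(A0).) The reachable grammar is A → atom sep A | atom. Each atom is followed by either the separator (recurse) or end-of-string (stop) — no choice point.

Unambiguous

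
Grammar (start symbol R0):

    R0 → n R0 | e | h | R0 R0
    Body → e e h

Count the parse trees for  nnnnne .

1

Parse trees for nnnnne:
  [R0 n [R0 n [R0 n [R0 n [R0 n [R0 e]]]]]]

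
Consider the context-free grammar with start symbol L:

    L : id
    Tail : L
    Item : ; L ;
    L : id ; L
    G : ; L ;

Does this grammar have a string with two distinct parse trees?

(Tail, Item, G are unreachable from L, so their rules don't affect L(L).) The reachable grammar is A → atom sep A | atom. Each atom is followed by either the separator (recurse) or end-of-string (stop) — no choice point.

Unambiguous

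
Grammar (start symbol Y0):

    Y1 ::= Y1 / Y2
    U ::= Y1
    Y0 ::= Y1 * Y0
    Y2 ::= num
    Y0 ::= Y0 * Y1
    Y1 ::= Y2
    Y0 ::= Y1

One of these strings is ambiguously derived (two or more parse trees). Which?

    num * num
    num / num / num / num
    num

num * num: 2 trees
num / num / num / num: 1 tree
num: 1 tree

num * num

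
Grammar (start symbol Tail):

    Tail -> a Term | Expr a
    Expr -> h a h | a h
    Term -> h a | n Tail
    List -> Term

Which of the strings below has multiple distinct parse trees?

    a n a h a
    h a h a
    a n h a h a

a n a h a: 2 trees
h a h a: 1 tree
a n h a h a: 1 tree

a n a h a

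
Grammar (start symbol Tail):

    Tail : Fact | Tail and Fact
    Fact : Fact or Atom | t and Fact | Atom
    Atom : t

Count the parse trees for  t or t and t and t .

2

Parse trees for t or t and t and t:
  [Tail [Tail [Fact [Fact [Atom t]] or [Atom t]]] and [Fact t and [Fact [Atom t]]]]
  [Tail [Tail [Tail [Fact [Fact [Atom t]] or [Atom t]]] and [Fact [Atom t]]] and [Fact [Atom t]]]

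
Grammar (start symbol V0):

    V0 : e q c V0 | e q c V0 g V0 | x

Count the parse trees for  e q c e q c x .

1

Parse trees for e q c e q c x:
  [V0 e q c [V0 e q c [V0 x]]]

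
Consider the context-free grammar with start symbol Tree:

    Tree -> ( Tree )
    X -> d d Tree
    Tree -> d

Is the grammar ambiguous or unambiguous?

(X is unreachable from Tree, so its rules don't affect L(Tree).) Each string is a nest of matched brackets around a single atom. An opening bracket forces the recursive rule; an atom forces the base rule.

Unambiguous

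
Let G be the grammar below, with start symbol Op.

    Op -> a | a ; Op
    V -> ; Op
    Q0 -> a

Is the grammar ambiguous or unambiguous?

Unambiguous

(V, Q0 are unreachable from Op, so their rules don't affect L(Op).) Right-recursive list with a separator: after each atom, whether the separator follows determines the rule. One parse per string.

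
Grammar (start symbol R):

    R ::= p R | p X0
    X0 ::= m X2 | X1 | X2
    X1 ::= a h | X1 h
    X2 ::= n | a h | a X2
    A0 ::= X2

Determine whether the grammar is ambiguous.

Ambiguous

Witness: p a h

Derivation 1: R ⇒ p X0 ⇒ p X1 ⇒ p a h
Derivation 2: R ⇒ p X0 ⇒ p X2 ⇒ p a h

Two distinct leftmost derivations for the same string.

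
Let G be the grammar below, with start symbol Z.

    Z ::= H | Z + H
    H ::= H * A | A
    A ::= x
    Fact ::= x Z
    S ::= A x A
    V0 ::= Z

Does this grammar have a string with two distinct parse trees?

Unambiguous

(Fact, S, V0 are unreachable from Z, so their rules don't affect L(Z).) This is a standard precedence ladder (Z over H over A), with each level left-recursive on its own operator ('+' at Z, '*' at H). That structure is LR(1), hence unambiguous.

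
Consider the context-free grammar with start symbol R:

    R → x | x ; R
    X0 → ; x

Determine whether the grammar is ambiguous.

Only R is reachable from R; ignoring the rest: The reachable grammar is A → atom sep A | atom. Each atom is followed by either the separator (recurse) or end-of-string (stop) — no choice point.

Unambiguous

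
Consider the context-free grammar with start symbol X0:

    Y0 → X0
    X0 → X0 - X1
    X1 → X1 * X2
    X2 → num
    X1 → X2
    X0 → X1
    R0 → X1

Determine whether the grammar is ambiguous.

Only X0, X1, X2 are reachable from X0; ignoring the rest: The grammar is stratified — X0 handles '-' (left-recursive), X1 handles '*', X2 atoms. Each operator has a fixed associativity and precedence level, so every string has one parse.

Unambiguous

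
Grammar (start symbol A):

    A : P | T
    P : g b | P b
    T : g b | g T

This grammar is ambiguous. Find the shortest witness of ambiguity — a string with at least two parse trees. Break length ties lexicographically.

length 2: g b has 2 parse trees

Two derivations of g b:
  A ⇒ P ⇒ g b
  A ⇒ T ⇒ g b

g b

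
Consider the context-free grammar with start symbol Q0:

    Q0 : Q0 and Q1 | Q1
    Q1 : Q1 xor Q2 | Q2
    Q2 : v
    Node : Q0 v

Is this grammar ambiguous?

Unambiguous

Only Q0, Q1, Q2 are reachable from Q0; ignoring the rest: This is a standard precedence ladder (Q0 over Q1 over Q2), with each level left-recursive on its own operator ('and' at Q0, 'xor' at Q1). That structure is LR(1), hence unambiguous.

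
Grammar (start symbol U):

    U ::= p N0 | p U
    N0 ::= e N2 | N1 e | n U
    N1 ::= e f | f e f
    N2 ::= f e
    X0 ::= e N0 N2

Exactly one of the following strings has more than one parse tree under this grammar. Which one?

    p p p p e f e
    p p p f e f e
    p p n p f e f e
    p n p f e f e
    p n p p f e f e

p p p p e f e

p p p p e f e: 2 trees
p p p f e f e: 1 tree
p p n p f e f e: 1 tree
p n p f e f e: 1 tree
p n p p f e f e: 1 tree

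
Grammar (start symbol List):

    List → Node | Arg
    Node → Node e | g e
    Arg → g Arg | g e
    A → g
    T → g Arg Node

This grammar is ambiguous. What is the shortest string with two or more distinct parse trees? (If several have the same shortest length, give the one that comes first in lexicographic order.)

g e

length 2: g e has 2 parse trees

Two derivations of g e:
  List ⇒ Node ⇒ g e
  List ⇒ Arg ⇒ g e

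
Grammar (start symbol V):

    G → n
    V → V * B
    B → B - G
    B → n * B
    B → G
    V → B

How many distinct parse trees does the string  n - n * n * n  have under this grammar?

Parse trees for n - n * n * n:
  [V [V [B [B [G n]] - [G n]]] * [B n * [B [G n]]]]
  [V [V [V [B [B [G n]] - [G n]]] * [B [G n]]] * [B [G n]]]

2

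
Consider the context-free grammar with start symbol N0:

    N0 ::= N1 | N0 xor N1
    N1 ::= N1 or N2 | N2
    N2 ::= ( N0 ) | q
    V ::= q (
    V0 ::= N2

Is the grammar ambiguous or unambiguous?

Unambiguous

(V, V0 are unreachable from N0, so their rules don't affect L(N0).) N0 → N0 xor N1 | N1  ;  N1 → N1 or N2 | N2  — a left-associative chain with N2 at the bottom. Each string factors uniquely by precedence.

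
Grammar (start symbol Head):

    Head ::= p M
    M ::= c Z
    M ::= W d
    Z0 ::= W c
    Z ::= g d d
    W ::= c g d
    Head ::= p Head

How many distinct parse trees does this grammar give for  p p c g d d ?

2

Parse trees for p p c g d d:
  [Head p [Head p [M c [Z g d d]]]]
  [Head p [Head p [M [W c g d] d]]]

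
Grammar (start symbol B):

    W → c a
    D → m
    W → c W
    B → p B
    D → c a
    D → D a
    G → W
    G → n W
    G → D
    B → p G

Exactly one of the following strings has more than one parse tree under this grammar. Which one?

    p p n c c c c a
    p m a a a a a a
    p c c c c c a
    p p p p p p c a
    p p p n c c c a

p p n c c c c a: 1 tree
p m a a a a a a: 1 tree
p c c c c c a: 1 tree
p p p p p p c a: 2 trees
p p p n c c c a: 1 tree

p p p p p p c a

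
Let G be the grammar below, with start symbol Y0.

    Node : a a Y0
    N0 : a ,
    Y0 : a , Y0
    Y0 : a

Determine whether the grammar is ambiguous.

Unambiguous

Only Y0 is reachable from Y0; ignoring the rest: Right-recursive list with a separator: after each atom, whether the separator follows determines the rule. One parse per string.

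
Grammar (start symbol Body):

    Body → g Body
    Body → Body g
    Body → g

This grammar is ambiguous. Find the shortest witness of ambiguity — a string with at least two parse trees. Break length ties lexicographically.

g g

length 1: no string has ≥2 trees
length 2: g g has 2 parse trees

Two derivations of g g:
  Body ⇒ g Body ⇒ g g
  Body ⇒ Body g ⇒ g g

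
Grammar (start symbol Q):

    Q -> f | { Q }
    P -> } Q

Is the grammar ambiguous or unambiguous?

Unambiguous

(P is unreachable from Q, so its rules don't affect L(Q).) L(Q) is { openⁿ atom closeⁿ : n ≥ 0 }. The bracket depth fixes n, and the derivation is forced at every step.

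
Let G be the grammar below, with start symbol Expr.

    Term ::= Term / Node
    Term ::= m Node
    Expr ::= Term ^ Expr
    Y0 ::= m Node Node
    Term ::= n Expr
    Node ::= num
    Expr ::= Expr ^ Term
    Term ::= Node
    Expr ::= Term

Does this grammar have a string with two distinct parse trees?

Ambiguous

Witness: num ^ num

Derivation 1: Expr ⇒ Term ^ Expr ⇒ Node ^ Expr ⇒ num ^ Expr ⇒ num ^ Term ⇒ num ^ Node ⇒ num ^ num
Derivation 2: Expr ⇒ Expr ^ Term ⇒ Term ^ Term ⇒ Node ^ Term ⇒ num ^ Term ⇒ num ^ Node ⇒ num ^ num

Two distinct leftmost derivations for the same string.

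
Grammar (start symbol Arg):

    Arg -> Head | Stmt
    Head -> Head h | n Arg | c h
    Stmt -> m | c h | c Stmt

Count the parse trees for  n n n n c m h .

Parse trees for n n n n c m h:
  [Arg [Head [Head n [Arg [Head n [Arg [Head n [Arg [Head n [Arg [Stmt c [Stmt m]]]]]]]]]] h]]
  [Arg [Head n [Arg [Head [Head n [Arg [Head n [Arg [Head n [Arg [Stmt c [Stmt m]]]]]]]] h]]]]
  [Arg [Head n [Arg [Head n [Arg [Head [Head n [Arg [Head n [Arg [Stmt c [Stmt m]]]]]] h]]]]]]
  [Arg [Head n [Arg [Head n [Arg [Head n [Arg [Head [Head n [Arg [Stmt c [Stmt m]]]] h]]]]]]]]

4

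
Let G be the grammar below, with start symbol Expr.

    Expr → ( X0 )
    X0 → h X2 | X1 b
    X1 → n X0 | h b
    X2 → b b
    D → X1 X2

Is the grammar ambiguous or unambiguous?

Ambiguous

Witness: ( h b b )

Derivation 1: Expr ⇒ ( X0 ) ⇒ ( h X2 ) ⇒ ( h b b )
Derivation 2: Expr ⇒ ( X0 ) ⇒ ( X1 b ) ⇒ ( h b b )

Two distinct leftmost derivations for the same string.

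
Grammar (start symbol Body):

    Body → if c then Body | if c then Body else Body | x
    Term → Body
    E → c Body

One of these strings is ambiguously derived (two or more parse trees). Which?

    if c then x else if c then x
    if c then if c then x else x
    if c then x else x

if c then if c then x else x

if c then x else if c then x: 1 tree
if c then if c then x else x: 2 trees
if c then x else x: 1 tree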